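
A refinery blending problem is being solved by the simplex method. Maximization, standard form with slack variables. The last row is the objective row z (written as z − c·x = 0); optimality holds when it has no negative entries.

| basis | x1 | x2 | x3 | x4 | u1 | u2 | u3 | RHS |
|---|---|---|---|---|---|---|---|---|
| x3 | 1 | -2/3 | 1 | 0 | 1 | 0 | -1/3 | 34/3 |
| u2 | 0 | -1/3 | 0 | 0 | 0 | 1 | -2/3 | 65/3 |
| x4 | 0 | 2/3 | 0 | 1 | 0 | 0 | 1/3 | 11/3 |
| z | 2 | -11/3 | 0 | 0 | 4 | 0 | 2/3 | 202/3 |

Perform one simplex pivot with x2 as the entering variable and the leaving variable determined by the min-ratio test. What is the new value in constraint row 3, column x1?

0

Ratio test on column x2 — row 1: entry -2/3 ≤ 0; row 2: entry -1/3 ≤ 0; row 3: (11/3)/(2/3) = 11/2. Minimum is 11/2 at row 3 (x4 leaves); pivot element 2/3.
Divide row 3 by 2/3; eliminate column x2 from the other rows.
In the new row 3, the x1 entry is the old entry divided by the pivot: 0/(2/3) = 0.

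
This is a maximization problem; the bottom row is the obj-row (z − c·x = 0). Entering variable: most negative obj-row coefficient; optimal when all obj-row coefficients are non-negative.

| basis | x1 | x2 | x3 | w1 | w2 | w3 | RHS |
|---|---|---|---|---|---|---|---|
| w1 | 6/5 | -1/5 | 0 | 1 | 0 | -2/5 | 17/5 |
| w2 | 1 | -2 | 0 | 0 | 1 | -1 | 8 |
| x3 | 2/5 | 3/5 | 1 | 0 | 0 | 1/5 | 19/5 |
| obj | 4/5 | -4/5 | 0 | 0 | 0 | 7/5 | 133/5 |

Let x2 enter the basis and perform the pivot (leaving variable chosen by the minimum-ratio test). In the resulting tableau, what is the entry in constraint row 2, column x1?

Ratio test on column x2 — row 1: entry -1/5 ≤ 0; row 2: entry -2 ≤ 0; row 3: (19/5)/(3/5) = 19/3. Minimum is 19/3 at row 3 (x3 leaves); pivot element 3/5.
Divide row 3 by 3/5; eliminate column x2 from the other rows.
Row 2 update in column x1: 1 − (-2)·(2/3) = 7/3.

7/3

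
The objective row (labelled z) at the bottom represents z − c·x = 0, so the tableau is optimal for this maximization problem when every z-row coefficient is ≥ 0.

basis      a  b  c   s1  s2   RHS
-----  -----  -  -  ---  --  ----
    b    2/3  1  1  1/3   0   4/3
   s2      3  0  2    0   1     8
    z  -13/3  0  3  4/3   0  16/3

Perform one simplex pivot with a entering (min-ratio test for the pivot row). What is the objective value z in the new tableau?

Ratio test on column a — row 1: (4/3)/(2/3) = 2; row 2: 8/3 = 8/3. Minimum is 2 at row 1 (b leaves); pivot element 2/3.
Pivot on row 1; the z-row RHS becomes 16/3 − (-13/3)·2 = 14.

14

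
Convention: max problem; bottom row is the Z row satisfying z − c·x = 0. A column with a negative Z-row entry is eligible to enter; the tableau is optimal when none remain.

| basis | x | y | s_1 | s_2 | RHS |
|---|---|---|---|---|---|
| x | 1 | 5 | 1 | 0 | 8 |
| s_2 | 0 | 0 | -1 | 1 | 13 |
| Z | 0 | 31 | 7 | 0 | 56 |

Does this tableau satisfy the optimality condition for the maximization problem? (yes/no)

yes

Every Z-row coefficient is ≥ 0, so the tableau is optimal.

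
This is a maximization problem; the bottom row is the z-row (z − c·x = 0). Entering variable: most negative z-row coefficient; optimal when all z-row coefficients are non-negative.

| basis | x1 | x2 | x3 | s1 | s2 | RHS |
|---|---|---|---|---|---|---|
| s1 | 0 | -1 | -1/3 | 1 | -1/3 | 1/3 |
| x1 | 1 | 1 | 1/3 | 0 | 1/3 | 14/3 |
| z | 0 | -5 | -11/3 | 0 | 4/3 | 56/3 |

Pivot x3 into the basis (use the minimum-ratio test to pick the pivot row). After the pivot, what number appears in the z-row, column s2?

Ratio test on column x3 — row 1: entry -1/3 ≤ 0; row 2: (14/3)/(1/3) = 14. Minimum is 14 at row 2 (x1 leaves); pivot element 1/3.
Divide row 2 by 1/3; eliminate column x3 from the other rows.
z-row update in column s2: 4/3 − (-11/3)·1 = 5.

5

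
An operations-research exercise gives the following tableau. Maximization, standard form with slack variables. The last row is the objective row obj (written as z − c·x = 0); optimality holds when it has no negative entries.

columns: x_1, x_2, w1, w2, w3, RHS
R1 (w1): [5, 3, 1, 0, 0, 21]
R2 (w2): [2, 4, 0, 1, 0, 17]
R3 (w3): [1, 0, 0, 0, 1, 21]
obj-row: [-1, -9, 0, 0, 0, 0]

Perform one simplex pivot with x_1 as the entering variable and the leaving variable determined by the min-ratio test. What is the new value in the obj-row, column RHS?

Ratio test on column x_1 — row 1: 21/5 = 21/5; row 2: 17/2 = 17/2; row 3: 21/1 = 21. Minimum is 21/5 at row 1 (w1 leaves); pivot element 5.
Divide row 1 by 5; eliminate column x_1 from the other rows.
obj-row update in column RHS: 0 − (-1)·(21/5) = 21/5.

21/5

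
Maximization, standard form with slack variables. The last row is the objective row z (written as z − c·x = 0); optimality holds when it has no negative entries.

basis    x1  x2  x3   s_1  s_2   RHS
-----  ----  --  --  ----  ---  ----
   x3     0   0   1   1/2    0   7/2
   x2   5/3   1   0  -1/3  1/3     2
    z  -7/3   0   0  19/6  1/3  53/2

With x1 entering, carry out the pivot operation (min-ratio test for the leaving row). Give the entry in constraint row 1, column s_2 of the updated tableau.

Ratio test on column x1 — row 1: entry 0 ≤ 0; row 2: 2/(5/3) = 6/5. Minimum is 6/5 at row 2 (x2 leaves); pivot element 5/3.
Divide row 2 by 5/3; eliminate column x1 from the other rows.
Row 1 update in column s_2: 0 − 0·(1/5) = 0.

0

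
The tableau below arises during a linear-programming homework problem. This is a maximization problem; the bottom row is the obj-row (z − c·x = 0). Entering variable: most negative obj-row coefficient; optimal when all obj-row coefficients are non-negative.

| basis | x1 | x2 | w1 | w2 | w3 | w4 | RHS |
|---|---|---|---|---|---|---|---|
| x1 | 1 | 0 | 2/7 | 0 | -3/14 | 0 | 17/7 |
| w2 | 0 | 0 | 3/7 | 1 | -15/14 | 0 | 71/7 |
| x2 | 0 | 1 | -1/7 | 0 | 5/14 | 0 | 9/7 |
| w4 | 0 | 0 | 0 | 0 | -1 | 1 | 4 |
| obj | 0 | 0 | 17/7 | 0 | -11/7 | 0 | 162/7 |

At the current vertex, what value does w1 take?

w1 is not in the basis, so in the current basic feasible solution w1 = 0.

0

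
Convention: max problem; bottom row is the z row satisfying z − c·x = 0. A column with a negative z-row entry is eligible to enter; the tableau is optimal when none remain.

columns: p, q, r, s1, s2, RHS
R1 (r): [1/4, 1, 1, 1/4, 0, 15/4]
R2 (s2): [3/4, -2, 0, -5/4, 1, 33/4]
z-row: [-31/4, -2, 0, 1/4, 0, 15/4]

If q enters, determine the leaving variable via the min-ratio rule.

r

Column q entries and ratios — r: (15/4)/1 = 15/4; s2: -2 ≤ 0, skip.
Smallest ratio is 15/4 in the row of r, so r leaves.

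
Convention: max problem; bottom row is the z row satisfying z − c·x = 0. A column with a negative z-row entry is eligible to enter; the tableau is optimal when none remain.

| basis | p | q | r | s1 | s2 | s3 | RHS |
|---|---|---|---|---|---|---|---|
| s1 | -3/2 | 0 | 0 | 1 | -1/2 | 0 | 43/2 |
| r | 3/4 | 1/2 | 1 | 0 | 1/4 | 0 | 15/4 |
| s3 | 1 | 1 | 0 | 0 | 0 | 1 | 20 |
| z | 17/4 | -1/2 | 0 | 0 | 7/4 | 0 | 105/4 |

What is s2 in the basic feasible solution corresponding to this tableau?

0

s2 is not in the basis, so in the current basic feasible solution s2 = 0.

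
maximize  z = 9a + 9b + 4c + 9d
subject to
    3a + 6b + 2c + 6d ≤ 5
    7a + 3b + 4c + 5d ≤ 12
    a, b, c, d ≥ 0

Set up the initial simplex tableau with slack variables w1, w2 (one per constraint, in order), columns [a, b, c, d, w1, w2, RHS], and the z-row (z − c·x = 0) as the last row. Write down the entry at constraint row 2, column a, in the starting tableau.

Constraint 2 has coefficient 7 on a.

7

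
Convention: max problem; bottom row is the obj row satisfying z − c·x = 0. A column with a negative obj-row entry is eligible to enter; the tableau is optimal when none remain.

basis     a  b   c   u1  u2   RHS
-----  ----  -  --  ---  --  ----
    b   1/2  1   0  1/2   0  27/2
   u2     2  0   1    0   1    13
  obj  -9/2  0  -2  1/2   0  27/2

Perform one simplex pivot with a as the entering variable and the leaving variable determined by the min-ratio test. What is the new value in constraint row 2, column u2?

Ratio test on column a — row 1: (27/2)/(1/2) = 27; row 2: 13/2 = 13/2. Minimum is 13/2 at row 2 (u2 leaves); pivot element 2.
Divide row 2 by 2; eliminate column a from the other rows.
In the new row 2, the u2 entry is the old entry divided by the pivot: 1/2 = 1/2.

1/2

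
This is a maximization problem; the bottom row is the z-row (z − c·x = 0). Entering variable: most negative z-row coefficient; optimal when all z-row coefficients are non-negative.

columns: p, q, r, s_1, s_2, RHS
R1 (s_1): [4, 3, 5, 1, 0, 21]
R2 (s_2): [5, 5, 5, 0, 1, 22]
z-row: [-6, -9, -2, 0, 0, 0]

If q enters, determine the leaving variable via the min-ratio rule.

Column q entries and ratios — s_1: 21/3 = 7; s_2: 22/5 = 22/5.
Smallest ratio is 22/5 in the row of s_2, so s_2 leaves.

s_2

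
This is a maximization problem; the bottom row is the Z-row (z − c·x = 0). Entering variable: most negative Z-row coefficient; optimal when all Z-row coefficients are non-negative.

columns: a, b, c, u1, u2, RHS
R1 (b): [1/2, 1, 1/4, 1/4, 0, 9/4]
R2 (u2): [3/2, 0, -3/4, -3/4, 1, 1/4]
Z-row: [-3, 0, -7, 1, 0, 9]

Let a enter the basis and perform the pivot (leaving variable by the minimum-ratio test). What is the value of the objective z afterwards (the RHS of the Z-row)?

19/2

Ratio test on column a — row 1: (9/4)/(1/2) = 9/2; row 2: (1/4)/(3/2) = 1/6. Minimum is 1/6 at row 2 (u2 leaves); pivot element 3/2.
Pivot on row 2; the Z-row RHS becomes 9 − (-3)·(1/6) = 19/2.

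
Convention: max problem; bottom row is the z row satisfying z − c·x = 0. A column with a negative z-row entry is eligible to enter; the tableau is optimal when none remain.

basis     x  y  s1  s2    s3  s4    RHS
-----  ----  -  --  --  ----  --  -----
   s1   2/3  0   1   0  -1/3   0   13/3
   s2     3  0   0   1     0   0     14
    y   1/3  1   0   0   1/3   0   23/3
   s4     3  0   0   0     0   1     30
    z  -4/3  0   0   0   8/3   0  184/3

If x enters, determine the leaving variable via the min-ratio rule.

s2

Column x entries and ratios — s1: (13/3)/(2/3) = 13/2; s2: 14/3 = 14/3; y: (23/3)/(1/3) = 23; s4: 30/3 = 10.
Smallest ratio is 14/3 in the row of s2, so s2 leaves.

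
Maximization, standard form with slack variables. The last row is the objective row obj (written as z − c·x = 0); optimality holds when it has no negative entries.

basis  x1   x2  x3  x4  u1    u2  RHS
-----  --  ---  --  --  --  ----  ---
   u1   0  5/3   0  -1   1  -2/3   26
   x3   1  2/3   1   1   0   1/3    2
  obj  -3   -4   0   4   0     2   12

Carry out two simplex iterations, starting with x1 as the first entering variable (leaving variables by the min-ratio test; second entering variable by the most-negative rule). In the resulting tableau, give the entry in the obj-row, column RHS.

24

Ratio test on column x1 — row 1: entry 0 ≤ 0; row 2: 2/1 = 2. Minimum is 2 at row 2 (x3 leaves); pivot element 1.
Divide row 2 by 1; eliminate column x1 from the other rows.
Second iteration: most negative obj-row entry is -2 in column x2, so x2 enters.
Ratio test on column x2 — row 1: 26/(5/3) = 78/5; row 2: 2/(2/3) = 3. Minimum is 3 at row 2 (x1 leaves); pivot element 2/3.
Divide row 2 by 2/3; eliminate column x2 from the other rows.
After both pivots, the entry at the obj-row, column RHS is 24.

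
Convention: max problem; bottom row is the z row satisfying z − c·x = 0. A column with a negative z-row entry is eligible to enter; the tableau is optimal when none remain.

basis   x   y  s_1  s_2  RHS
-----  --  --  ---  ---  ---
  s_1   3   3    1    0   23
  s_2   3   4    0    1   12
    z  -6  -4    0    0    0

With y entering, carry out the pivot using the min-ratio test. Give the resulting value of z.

12

Ratio test on column y — row 1: 23/3 = 23/3; row 2: 12/4 = 3. Minimum is 3 at row 2 (s_2 leaves); pivot element 4.
Pivot on row 2; the z-row RHS becomes 0 − (-4)·3 = 12.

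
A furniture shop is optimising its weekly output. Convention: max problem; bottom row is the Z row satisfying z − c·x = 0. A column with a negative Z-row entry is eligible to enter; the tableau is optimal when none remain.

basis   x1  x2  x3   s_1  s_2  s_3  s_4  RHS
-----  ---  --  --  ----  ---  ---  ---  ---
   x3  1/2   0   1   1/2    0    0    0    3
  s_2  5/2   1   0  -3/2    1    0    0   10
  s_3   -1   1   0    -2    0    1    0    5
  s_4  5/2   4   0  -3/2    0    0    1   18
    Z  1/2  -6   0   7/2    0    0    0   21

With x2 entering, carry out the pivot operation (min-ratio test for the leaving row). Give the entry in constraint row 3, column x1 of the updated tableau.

-13/8

Ratio test on column x2 — row 1: entry 0 ≤ 0; row 2: 10/1 = 10; row 3: 5/1 = 5; row 4: 18/4 = 9/2. Minimum is 9/2 at row 4 (s_4 leaves); pivot element 4.
Divide row 4 by 4; eliminate column x2 from the other rows.
Row 3 update in column x1: -1 − 1·(5/8) = -13/8.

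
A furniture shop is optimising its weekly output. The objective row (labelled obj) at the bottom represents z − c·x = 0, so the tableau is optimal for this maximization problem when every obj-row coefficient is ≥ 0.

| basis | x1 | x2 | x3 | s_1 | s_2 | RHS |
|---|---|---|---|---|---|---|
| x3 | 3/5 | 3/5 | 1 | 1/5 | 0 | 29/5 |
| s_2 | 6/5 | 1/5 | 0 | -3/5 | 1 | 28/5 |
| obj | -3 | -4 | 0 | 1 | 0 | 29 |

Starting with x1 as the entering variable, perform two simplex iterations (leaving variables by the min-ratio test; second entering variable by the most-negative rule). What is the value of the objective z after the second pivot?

Ratio test on column x1 — row 1: (29/5)/(3/5) = 29/3; row 2: (28/5)/(6/5) = 14/3. Minimum is 14/3 at row 2 (s_2 leaves); pivot element 6/5.
Pivot on row 2; the obj-row RHS becomes 29 − (-3)·(14/3) = 43.
Next entering variable (most negative obj-row entry -7/2): x2.
Ratio test on column x2 — row 1: 3/(1/2) = 6; row 2: (14/3)/(1/6) = 28. Minimum is 6 at row 1 (x3 leaves); pivot element 1/2.
After the second pivot the obj-row RHS is 43 − (-7/2)·6 = 64.

64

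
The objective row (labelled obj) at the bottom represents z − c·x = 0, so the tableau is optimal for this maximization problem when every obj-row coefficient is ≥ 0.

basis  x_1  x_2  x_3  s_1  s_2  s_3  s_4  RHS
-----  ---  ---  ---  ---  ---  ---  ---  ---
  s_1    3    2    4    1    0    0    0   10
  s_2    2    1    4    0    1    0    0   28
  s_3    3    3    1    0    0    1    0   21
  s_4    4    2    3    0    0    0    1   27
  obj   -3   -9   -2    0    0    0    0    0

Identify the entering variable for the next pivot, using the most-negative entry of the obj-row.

Negative obj-row entries: x_1: -3, x_2: -9, x_3: -2.
The most negative is -9 in column x_2, so x_2 enters.

x_2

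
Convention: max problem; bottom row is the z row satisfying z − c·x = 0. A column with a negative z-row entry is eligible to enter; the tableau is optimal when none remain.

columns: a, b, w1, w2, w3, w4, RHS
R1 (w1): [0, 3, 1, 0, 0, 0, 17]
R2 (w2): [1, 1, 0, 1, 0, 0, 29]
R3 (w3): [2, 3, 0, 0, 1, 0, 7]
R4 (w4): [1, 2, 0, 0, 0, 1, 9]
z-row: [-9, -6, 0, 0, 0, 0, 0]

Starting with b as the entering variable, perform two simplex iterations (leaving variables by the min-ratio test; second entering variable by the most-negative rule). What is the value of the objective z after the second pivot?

63/2

Ratio test on column b — row 1: 17/3 = 17/3; row 2: 29/1 = 29; row 3: 7/3 = 7/3; row 4: 9/2 = 9/2. Minimum is 7/3 at row 3 (w3 leaves); pivot element 3.
Pivot on row 3; the z-row RHS becomes 0 − (-6)·(7/3) = 14.
Next entering variable (most negative z-row entry -5): a.
Ratio test on column a — row 1: entry -2 ≤ 0; row 2: (80/3)/(1/3) = 80; row 3: (7/3)/(2/3) = 7/2; row 4: entry -1/3 ≤ 0. Minimum is 7/2 at row 3 (b leaves); pivot element 2/3.
After the second pivot the z-row RHS is 14 − (-5)·(7/2) = 63/2.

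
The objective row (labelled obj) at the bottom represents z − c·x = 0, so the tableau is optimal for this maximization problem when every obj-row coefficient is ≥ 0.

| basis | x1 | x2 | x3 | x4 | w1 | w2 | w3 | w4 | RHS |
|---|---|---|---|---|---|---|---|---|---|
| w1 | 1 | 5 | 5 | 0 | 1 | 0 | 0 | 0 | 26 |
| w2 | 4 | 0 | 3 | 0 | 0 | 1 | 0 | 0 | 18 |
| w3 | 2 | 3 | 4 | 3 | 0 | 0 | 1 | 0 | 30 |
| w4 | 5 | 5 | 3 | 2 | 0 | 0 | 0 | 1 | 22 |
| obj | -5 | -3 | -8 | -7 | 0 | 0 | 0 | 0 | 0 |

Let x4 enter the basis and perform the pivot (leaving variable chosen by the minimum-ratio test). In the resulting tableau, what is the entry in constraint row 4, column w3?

Ratio test on column x4 — row 1: entry 0 ≤ 0; row 2: entry 0 ≤ 0; row 3: 30/3 = 10; row 4: 22/2 = 11. Minimum is 10 at row 3 (w3 leaves); pivot element 3.
Divide row 3 by 3; eliminate column x4 from the other rows.
Row 4 update in column w3: 0 − 2·(1/3) = -2/3.

-2/3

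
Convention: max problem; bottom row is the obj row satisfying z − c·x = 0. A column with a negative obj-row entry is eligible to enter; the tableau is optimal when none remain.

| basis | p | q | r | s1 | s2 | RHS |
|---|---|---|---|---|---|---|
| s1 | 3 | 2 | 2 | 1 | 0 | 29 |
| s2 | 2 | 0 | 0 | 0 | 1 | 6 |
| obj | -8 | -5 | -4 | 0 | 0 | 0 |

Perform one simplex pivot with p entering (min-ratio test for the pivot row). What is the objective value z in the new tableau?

Ratio test on column p — row 1: 29/3 = 29/3; row 2: 6/2 = 3. Minimum is 3 at row 2 (s2 leaves); pivot element 2.
Pivot on row 2; the obj-row RHS becomes 0 − (-8)·3 = 24.

24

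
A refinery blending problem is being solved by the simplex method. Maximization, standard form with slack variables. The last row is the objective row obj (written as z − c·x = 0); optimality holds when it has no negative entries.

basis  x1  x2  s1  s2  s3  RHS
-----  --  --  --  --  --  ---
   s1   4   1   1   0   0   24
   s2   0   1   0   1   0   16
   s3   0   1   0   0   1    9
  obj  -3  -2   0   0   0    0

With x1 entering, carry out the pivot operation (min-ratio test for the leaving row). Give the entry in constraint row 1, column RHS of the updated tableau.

6

Ratio test on column x1 — row 1: 24/4 = 6; row 2: entry 0 ≤ 0; row 3: entry 0 ≤ 0. Minimum is 6 at row 1 (s1 leaves); pivot element 4.
Divide row 1 by 4; eliminate column x1 from the other rows.
In the new row 1, the RHS entry is the old entry divided by the pivot: 24/4 = 6.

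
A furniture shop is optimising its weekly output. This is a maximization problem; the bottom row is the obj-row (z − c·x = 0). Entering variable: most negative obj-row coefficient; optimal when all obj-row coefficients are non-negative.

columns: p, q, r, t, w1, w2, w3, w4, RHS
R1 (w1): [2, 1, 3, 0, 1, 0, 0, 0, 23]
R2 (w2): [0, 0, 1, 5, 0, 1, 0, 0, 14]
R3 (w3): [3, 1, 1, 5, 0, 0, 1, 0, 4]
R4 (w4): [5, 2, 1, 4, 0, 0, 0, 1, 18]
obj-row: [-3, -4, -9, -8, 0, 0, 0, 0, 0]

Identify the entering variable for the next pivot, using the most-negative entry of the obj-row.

Negative obj-row entries: p: -3, q: -4, r: -9, t: -8.
The most negative is -9 in column r, so r enters.

r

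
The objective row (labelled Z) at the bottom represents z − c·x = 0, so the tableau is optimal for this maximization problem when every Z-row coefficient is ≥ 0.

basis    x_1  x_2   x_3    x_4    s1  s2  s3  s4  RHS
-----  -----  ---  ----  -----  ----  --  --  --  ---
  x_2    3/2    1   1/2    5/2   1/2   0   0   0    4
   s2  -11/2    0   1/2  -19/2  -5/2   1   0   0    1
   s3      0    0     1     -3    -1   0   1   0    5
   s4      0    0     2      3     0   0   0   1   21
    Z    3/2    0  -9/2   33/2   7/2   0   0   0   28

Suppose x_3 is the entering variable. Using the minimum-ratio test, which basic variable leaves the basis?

Column x_3 entries and ratios — x_2: 4/(1/2) = 8; s2: 1/(1/2) = 2; s3: 5/1 = 5; s4: 21/2 = 21/2.
Smallest ratio is 2 in the row of s2, so s2 leaves.

s2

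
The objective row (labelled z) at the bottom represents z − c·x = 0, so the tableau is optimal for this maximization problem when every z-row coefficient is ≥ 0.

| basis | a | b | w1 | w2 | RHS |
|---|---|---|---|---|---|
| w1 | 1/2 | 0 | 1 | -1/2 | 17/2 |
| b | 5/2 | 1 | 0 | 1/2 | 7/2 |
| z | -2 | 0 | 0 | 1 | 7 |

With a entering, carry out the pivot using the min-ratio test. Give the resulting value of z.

49/5

Ratio test on column a — row 1: (17/2)/(1/2) = 17; row 2: (7/2)/(5/2) = 7/5. Minimum is 7/5 at row 2 (b leaves); pivot element 5/2.
Pivot on row 2; the z-row RHS becomes 7 − (-2)·(7/5) = 49/5.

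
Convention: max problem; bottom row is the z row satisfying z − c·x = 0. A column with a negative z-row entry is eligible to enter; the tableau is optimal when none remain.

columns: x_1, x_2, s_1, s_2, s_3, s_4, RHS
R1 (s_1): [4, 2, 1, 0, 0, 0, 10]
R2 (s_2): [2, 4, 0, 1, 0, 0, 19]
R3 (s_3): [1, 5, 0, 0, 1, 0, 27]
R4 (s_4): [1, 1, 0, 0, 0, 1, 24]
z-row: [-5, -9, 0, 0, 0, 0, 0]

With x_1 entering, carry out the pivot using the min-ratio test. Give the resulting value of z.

25/2

Ratio test on column x_1 — row 1: 10/4 = 5/2; row 2: 19/2 = 19/2; row 3: 27/1 = 27; row 4: 24/1 = 24. Minimum is 5/2 at row 1 (s_1 leaves); pivot element 4.
Pivot on row 1; the z-row RHS becomes 0 − (-5)·(5/2) = 25/2.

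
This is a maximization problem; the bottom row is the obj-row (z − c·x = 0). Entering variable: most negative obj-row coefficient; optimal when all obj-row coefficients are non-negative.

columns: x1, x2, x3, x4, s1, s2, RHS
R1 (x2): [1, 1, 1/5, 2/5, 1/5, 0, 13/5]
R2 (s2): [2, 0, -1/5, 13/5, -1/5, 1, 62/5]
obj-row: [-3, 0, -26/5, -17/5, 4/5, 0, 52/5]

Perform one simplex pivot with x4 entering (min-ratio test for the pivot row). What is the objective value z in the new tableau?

Ratio test on column x4 — row 1: (13/5)/(2/5) = 13/2; row 2: (62/5)/(13/5) = 62/13. Minimum is 62/13 at row 2 (s2 leaves); pivot element 13/5.
Pivot on row 2; the obj-row RHS becomes 52/5 − (-17/5)·(62/13) = 346/13.

346/13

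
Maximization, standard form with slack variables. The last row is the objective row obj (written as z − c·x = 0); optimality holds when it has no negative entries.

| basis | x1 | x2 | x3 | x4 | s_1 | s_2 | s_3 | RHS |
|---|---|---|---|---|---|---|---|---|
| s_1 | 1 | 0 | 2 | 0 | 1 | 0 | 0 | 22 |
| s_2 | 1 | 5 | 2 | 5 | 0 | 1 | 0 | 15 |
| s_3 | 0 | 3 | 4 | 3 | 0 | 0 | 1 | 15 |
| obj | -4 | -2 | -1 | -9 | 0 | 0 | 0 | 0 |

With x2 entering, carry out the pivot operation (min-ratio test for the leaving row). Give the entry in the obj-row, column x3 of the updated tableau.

-1/5

Ratio test on column x2 — row 1: entry 0 ≤ 0; row 2: 15/5 = 3; row 3: 15/3 = 5. Minimum is 3 at row 2 (s_2 leaves); pivot element 5.
Divide row 2 by 5; eliminate column x2 from the other rows.
obj-row update in column x3: -1 − (-2)·(2/5) = -1/5.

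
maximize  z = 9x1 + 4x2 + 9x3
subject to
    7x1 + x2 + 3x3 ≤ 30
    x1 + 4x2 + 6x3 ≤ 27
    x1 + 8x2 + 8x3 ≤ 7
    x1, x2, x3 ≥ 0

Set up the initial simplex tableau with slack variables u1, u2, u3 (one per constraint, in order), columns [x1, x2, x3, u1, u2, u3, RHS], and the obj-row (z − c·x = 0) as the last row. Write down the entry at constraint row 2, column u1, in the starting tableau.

Slack u1 belongs to constraint 1; its column is the unit vector e_1, so the entry in row 2 is 0.

0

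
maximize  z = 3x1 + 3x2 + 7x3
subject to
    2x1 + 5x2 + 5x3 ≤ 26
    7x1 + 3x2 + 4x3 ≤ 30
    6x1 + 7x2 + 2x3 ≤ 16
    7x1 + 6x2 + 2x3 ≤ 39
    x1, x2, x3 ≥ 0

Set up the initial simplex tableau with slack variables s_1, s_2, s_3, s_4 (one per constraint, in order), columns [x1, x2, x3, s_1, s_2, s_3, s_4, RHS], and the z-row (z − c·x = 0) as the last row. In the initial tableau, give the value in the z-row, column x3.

The z-row carries the negated objective coefficients: the x3 entry is -7.

-7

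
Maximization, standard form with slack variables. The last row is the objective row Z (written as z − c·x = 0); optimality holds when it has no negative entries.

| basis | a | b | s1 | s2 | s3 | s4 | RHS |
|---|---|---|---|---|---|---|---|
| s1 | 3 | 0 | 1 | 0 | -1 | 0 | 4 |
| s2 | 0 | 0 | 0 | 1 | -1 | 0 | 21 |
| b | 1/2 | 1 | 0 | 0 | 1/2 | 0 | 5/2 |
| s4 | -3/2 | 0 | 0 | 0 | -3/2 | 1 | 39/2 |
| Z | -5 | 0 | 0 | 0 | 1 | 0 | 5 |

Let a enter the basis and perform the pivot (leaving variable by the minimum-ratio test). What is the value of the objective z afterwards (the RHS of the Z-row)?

Ratio test on column a — row 1: 4/3 = 4/3; row 2: entry 0 ≤ 0; row 3: (5/2)/(1/2) = 5; row 4: entry -3/2 ≤ 0. Minimum is 4/3 at row 1 (s1 leaves); pivot element 3.
Pivot on row 1; the Z-row RHS becomes 5 − (-5)·(4/3) = 35/3.

35/3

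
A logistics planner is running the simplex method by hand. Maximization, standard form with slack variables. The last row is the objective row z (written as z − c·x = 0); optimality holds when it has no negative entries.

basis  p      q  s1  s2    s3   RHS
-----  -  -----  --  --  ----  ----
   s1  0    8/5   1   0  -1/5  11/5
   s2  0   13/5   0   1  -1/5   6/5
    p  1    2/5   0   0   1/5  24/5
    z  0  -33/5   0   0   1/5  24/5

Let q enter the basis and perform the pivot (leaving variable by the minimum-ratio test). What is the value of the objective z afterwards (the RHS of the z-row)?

102/13

Ratio test on column q — row 1: (11/5)/(8/5) = 11/8; row 2: (6/5)/(13/5) = 6/13; row 3: (24/5)/(2/5) = 12. Minimum is 6/13 at row 2 (s2 leaves); pivot element 13/5.
Pivot on row 2; the z-row RHS becomes 24/5 − (-33/5)·(6/13) = 102/13.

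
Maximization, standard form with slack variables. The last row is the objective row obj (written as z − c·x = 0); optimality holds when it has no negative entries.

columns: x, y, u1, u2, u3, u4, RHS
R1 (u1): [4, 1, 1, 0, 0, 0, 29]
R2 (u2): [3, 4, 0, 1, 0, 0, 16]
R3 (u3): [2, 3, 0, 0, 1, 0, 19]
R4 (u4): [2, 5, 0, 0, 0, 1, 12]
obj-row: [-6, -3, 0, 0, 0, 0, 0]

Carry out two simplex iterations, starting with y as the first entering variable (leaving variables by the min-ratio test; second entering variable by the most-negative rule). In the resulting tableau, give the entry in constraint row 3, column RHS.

57/7

Ratio test on column y — row 1: 29/1 = 29; row 2: 16/4 = 4; row 3: 19/3 = 19/3; row 4: 12/5 = 12/5. Minimum is 12/5 at row 4 (u4 leaves); pivot element 5.
Divide row 4 by 5; eliminate column y from the other rows.
Second iteration: most negative obj-row entry is -24/5 in column x, so x enters.
Ratio test on column x — row 1: (133/5)/(18/5) = 133/18; row 2: (32/5)/(7/5) = 32/7; row 3: (59/5)/(4/5) = 59/4; row 4: (12/5)/(2/5) = 6. Minimum is 32/7 at row 2 (u2 leaves); pivot element 7/5.
Divide row 2 by 7/5; eliminate column x from the other rows.
After both pivots, the entry at constraint row 3, column RHS is 57/7.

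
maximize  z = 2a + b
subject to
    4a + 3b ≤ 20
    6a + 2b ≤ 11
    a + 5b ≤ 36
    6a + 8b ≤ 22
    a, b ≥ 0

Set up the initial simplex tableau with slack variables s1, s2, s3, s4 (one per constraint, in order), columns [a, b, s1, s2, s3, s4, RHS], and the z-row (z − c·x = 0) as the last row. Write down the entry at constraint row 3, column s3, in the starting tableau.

1

Slack s3 belongs to constraint 3; its column is the unit vector e_3, so the entry in row 3 is 1.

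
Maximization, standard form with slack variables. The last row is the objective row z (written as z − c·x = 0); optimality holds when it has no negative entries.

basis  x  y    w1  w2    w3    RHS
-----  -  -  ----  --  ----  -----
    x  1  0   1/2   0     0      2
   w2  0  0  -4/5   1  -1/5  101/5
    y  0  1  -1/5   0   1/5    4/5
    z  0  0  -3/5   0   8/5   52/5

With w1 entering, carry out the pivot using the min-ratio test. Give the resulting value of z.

Ratio test on column w1 — row 1: 2/(1/2) = 4; row 2: entry -4/5 ≤ 0; row 3: entry -1/5 ≤ 0. Minimum is 4 at row 1 (x leaves); pivot element 1/2.
Pivot on row 1; the z-row RHS becomes 52/5 − (-3/5)·4 = 64/5.

64/5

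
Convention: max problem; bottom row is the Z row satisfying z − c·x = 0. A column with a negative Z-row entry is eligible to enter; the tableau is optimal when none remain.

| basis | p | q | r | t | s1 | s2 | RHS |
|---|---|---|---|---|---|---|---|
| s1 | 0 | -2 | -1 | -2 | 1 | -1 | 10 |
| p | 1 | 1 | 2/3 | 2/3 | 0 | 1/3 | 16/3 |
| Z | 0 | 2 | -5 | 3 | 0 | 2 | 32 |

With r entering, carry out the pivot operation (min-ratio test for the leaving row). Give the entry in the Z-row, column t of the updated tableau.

8

Ratio test on column r — row 1: entry -1 ≤ 0; row 2: (16/3)/(2/3) = 8. Minimum is 8 at row 2 (p leaves); pivot element 2/3.
Divide row 2 by 2/3; eliminate column r from the other rows.
Z-row update in column t: 3 − (-5)·1 = 8.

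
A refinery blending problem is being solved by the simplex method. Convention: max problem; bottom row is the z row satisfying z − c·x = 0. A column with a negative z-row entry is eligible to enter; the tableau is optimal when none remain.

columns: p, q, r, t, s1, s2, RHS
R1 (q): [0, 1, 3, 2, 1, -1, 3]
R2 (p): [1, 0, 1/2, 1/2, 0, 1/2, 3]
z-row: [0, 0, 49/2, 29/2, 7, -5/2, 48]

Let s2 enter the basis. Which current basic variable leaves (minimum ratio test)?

p

Column s2 entries and ratios — q: -1 ≤ 0, skip; p: 3/(1/2) = 6.
Smallest ratio is 6 in the row of p, so p leaves.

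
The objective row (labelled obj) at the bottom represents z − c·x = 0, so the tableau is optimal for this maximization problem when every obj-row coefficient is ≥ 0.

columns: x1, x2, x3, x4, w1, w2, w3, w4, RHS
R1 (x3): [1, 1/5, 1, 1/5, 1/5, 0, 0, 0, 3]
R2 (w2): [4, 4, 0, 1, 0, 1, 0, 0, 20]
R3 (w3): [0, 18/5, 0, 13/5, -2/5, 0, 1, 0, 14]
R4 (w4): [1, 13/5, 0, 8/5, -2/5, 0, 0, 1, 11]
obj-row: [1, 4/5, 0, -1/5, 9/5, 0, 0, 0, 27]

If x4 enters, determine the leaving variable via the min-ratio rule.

w3

Column x4 entries and ratios — x3: 3/(1/5) = 15; w2: 20/1 = 20; w3: 14/(13/5) = 70/13; w4: 11/(8/5) = 55/8.
Smallest ratio is 70/13 in the row of w3, so w3 leaves.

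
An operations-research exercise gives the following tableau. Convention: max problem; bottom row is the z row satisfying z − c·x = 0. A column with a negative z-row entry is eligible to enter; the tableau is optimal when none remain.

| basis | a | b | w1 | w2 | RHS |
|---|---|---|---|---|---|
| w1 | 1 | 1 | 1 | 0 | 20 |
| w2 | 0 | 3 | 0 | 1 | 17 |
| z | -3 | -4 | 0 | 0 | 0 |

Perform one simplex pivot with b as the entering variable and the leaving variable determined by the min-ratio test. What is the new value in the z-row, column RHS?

Ratio test on column b — row 1: 20/1 = 20; row 2: 17/3 = 17/3. Minimum is 17/3 at row 2 (w2 leaves); pivot element 3.
Divide row 2 by 3; eliminate column b from the other rows.
z-row update in column RHS: 0 − (-4)·(17/3) = 68/3.

68/3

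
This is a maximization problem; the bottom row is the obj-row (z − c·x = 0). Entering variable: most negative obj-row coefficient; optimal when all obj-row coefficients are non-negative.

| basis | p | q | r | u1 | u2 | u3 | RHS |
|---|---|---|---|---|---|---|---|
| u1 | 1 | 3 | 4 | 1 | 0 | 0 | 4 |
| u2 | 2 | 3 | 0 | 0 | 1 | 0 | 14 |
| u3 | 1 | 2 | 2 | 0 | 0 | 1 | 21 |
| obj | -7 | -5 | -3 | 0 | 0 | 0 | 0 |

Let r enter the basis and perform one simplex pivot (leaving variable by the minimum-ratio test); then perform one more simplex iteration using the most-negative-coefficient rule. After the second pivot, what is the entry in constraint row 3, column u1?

-1

Ratio test on column r — row 1: 4/4 = 1; row 2: entry 0 ≤ 0; row 3: 21/2 = 21/2. Minimum is 1 at row 1 (u1 leaves); pivot element 4.
Divide row 1 by 4; eliminate column r from the other rows.
Second iteration: most negative obj-row entry is -25/4 in column p, so p enters.
Ratio test on column p — row 1: 1/(1/4) = 4; row 2: 14/2 = 7; row 3: 19/(1/2) = 38. Minimum is 4 at row 1 (r leaves); pivot element 1/4.
Divide row 1 by 1/4; eliminate column p from the other rows.
After both pivots, the entry at constraint row 3, column u1 is -1.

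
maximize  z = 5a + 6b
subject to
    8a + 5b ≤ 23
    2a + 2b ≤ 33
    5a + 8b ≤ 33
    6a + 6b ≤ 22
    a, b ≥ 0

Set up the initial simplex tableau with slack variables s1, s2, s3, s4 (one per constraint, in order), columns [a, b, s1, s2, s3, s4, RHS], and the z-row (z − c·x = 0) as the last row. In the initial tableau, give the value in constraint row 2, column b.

2

Constraint 2 has coefficient 2 on b.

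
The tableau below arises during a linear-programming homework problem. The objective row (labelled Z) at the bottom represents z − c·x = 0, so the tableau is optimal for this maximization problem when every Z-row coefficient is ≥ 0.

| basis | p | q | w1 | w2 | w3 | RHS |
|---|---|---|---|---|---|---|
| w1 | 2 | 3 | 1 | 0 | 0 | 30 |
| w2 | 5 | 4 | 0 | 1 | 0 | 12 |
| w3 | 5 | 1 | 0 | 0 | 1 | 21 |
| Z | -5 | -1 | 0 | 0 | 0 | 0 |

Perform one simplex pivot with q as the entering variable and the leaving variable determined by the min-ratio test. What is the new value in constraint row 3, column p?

15/4

Ratio test on column q — row 1: 30/3 = 10; row 2: 12/4 = 3; row 3: 21/1 = 21. Minimum is 3 at row 2 (w2 leaves); pivot element 4.
Divide row 2 by 4; eliminate column q from the other rows.
Row 3 update in column p: 5 − 1·(5/4) = 15/4.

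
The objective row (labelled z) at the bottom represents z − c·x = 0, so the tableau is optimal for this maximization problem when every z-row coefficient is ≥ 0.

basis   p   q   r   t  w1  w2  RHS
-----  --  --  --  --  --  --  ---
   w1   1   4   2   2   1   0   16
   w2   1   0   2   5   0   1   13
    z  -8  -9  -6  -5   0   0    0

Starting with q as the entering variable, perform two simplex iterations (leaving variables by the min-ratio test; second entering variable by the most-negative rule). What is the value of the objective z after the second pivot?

443/4

Ratio test on column q — row 1: 16/4 = 4; row 2: entry 0 ≤ 0. Minimum is 4 at row 1 (w1 leaves); pivot element 4.
Pivot on row 1; the z-row RHS becomes 0 − (-9)·4 = 36.
Next entering variable (most negative z-row entry -23/4): p.
Ratio test on column p — row 1: 4/(1/4) = 16; row 2: 13/1 = 13. Minimum is 13 at row 2 (w2 leaves); pivot element 1.
After the second pivot the z-row RHS is 36 − (-23/4)·13 = 443/4.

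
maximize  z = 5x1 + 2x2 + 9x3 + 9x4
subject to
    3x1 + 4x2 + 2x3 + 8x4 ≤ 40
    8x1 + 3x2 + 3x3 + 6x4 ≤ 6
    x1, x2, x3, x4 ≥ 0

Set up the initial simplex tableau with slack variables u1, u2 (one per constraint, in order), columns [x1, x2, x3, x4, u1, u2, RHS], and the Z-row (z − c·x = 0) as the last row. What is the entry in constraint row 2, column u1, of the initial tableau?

Slack u1 belongs to constraint 1; its column is the unit vector e_1, so the entry in row 2 is 0.

0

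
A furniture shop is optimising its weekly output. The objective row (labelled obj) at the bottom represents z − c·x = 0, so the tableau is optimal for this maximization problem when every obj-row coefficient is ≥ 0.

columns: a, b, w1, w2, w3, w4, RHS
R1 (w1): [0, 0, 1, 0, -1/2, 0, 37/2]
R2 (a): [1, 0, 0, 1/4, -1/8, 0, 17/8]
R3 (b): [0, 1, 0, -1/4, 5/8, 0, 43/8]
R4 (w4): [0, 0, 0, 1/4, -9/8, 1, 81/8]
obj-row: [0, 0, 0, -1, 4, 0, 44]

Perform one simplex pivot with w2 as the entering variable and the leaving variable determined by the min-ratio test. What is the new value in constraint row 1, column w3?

Ratio test on column w2 — row 1: entry 0 ≤ 0; row 2: (17/8)/(1/4) = 17/2; row 3: entry -1/4 ≤ 0; row 4: (81/8)/(1/4) = 81/2. Minimum is 17/2 at row 2 (a leaves); pivot element 1/4.
Divide row 2 by 1/4; eliminate column w2 from the other rows.
Row 1 update in column w3: -1/2 − 0·(-1/2) = -1/2.

-1/2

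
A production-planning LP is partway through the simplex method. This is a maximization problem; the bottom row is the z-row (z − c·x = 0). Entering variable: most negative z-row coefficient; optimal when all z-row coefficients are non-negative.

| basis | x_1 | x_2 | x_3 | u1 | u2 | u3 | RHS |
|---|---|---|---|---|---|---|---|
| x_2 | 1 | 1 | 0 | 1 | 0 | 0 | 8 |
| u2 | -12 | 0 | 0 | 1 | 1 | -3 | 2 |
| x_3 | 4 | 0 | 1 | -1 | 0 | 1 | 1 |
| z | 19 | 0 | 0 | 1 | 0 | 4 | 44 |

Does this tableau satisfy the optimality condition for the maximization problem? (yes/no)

yes

Every z-row coefficient is ≥ 0, so the tableau is optimal.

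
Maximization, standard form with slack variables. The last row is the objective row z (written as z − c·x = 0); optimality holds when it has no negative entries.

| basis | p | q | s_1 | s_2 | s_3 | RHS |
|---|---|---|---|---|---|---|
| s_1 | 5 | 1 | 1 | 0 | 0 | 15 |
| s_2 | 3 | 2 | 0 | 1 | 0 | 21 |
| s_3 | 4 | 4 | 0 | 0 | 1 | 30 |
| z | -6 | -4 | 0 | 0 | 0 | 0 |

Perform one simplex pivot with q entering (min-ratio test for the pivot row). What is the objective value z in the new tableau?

Ratio test on column q — row 1: 15/1 = 15; row 2: 21/2 = 21/2; row 3: 30/4 = 15/2. Minimum is 15/2 at row 3 (s_3 leaves); pivot element 4.
Pivot on row 3; the z-row RHS becomes 0 − (-4)·(15/2) = 30.

30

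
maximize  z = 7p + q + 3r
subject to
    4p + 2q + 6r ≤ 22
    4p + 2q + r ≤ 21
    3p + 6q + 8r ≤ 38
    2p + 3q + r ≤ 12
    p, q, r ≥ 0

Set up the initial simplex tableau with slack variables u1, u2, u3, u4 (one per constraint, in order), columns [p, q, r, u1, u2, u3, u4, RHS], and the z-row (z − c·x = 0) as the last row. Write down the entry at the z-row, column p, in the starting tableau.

The z-row carries the negated objective coefficients: the p entry is -7.

-7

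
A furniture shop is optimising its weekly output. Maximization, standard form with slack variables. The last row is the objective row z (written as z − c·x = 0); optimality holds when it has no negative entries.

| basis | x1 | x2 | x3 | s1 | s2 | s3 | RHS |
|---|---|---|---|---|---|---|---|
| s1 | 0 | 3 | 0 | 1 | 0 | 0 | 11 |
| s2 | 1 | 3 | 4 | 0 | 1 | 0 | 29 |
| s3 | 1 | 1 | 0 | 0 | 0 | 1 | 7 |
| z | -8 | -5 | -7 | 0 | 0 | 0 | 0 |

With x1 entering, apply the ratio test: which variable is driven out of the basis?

Column x1 entries and ratios — s1: 0 ≤ 0, skip; s2: 29/1 = 29; s3: 7/1 = 7.
Smallest ratio is 7 in the row of s3, so s3 leaves.

s3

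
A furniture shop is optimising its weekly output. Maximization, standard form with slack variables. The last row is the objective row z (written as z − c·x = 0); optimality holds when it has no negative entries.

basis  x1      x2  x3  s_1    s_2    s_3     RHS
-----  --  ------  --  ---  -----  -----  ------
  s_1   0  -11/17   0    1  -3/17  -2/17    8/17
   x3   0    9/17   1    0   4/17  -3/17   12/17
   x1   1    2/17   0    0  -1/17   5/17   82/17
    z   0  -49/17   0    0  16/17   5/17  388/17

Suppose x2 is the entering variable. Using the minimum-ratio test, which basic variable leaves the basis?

x3

Column x2 entries and ratios — s_1: -11/17 ≤ 0, skip; x3: (12/17)/(9/17) = 4/3; x1: (82/17)/(2/17) = 41.
Smallest ratio is 4/3 in the row of x3, so x3 leaves.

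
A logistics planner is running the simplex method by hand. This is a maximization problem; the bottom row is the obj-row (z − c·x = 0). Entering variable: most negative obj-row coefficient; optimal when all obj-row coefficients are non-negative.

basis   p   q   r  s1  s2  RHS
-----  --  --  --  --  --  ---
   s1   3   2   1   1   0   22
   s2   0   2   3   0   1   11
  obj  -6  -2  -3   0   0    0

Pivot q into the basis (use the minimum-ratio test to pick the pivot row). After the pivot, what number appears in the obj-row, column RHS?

11

Ratio test on column q — row 1: 22/2 = 11; row 2: 11/2 = 11/2. Minimum is 11/2 at row 2 (s2 leaves); pivot element 2.
Divide row 2 by 2; eliminate column q from the other rows.
obj-row update in column RHS: 0 − (-2)·(11/2) = 11.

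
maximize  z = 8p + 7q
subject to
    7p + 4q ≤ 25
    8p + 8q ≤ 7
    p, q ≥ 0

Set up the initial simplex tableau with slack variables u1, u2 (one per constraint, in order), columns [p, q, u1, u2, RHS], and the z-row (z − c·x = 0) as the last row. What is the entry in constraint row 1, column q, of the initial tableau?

Constraint 1 has coefficient 4 on q.

4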